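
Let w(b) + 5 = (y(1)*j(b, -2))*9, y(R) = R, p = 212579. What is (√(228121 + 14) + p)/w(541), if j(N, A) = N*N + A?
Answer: 212579/2634106 + √228135/2634106 ≈ 0.080884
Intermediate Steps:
j(N, A) = A + N² (j(N, A) = N² + A = A + N²)
w(b) = -23 + 9*b² (w(b) = -5 + (1*(-2 + b²))*9 = -5 + (-2 + b²)*9 = -5 + (-18 + 9*b²) = -23 + 9*b²)
(√(228121 + 14) + p)/w(541) = (√(228121 + 14) + 212579)/(-23 + 9*541²) = (√228135 + 212579)/(-23 + 9*292681) = (212579 + √228135)/(-23 + 2634129) = (212579 + √228135)/2634106 = (212579 + √228135)*(1/2634106) = 212579/2634106 + √228135/2634106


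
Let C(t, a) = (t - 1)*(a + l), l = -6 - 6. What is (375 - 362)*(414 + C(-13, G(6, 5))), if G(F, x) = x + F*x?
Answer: 1196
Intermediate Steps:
l = -12
C(t, a) = (-1 + t)*(-12 + a) (C(t, a) = (t - 1)*(a - 12) = (-1 + t)*(-12 + a))
(375 - 362)*(414 + C(-13, G(6, 5))) = (375 - 362)*(414 + (12 - 5*(1 + 6) - 12*(-13) + (5*(1 + 6))*(-13))) = 13*(414 + (12 - 5*7 + 156 + (5*7)*(-13))) = 13*(414 + (12 - 1*35 + 156 + 35*(-13))) = 13*(414 + (12 - 35 + 156 - 455)) = 13*(414 - 322) = 13*92 = 1196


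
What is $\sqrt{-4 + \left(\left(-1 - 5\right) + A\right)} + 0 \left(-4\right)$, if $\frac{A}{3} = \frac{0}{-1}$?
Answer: $i \sqrt{10} \approx 3.1623 i$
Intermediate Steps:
$A = 0$ ($A = 3 \frac{0}{-1} = 3 \cdot 0 \left(-1\right) = 3 \cdot 0 = 0$)
$\sqrt{-4 + \left(\left(-1 - 5\right) + A\right)} + 0 \left(-4\right) = \sqrt{-4 + \left(\left(-1 - 5\right) + 0\right)} + 0 \left(-4\right) = \sqrt{-4 + \left(-6 + 0\right)} + 0 = \sqrt{-4 - 6} + 0 = \sqrt{-10} + 0 = i \sqrt{10} + 0 = i \sqrt{10}$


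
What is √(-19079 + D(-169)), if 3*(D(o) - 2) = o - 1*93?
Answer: I*√172479/3 ≈ 138.44*I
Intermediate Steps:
D(o) = -29 + o/3 (D(o) = 2 + (o - 1*93)/3 = 2 + (o - 93)/3 = 2 + (-93 + o)/3 = 2 + (-31 + o/3) = -29 + o/3)
√(-19079 + D(-169)) = √(-19079 + (-29 + (⅓)*(-169))) = √(-19079 + (-29 - 169/3)) = √(-19079 - 256/3) = √(-57493/3) = I*√172479/3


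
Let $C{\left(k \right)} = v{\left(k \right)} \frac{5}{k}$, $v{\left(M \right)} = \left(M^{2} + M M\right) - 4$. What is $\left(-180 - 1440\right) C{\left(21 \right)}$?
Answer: $- \frac{2370600}{7} \approx -3.3866 \cdot 10^{5}$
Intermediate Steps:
$v{\left(M \right)} = -4 + 2 M^{2}$ ($v{\left(M \right)} = \left(M^{2} + M^{2}\right) - 4 = 2 M^{2} - 4 = -4 + 2 M^{2}$)
$C{\left(k \right)} = \frac{5 \left(-4 + 2 k^{2}\right)}{k}$ ($C{\left(k \right)} = \left(-4 + 2 k^{2}\right) \frac{5}{k} = \frac{5 \left(-4 + 2 k^{2}\right)}{k}$)
$\left(-180 - 1440\right) C{\left(21 \right)} = \left(-180 - 1440\right) \left(- \frac{20}{21} + 10 \cdot 21\right) = - 1620 \left(\left(-20\right) \frac{1}{21} + 210\right) = - 1620 \left(- \frac{20}{21} + 210\right) = \left(-1620\right) \frac{4390}{21} = - \frac{2370600}{7}$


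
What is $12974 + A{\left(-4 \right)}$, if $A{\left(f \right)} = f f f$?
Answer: $12910$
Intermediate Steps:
$A{\left(f \right)} = f^{3}$ ($A{\left(f \right)} = f^{2} f = f^{3}$)
$12974 + A{\left(-4 \right)} = 12974 + \left(-4\right)^{3} = 12974 - 64 = 12910$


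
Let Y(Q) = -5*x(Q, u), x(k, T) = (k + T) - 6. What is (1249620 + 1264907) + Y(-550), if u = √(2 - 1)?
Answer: 2517302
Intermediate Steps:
u = 1 (u = √1 = 1)
x(k, T) = -6 + T + k (x(k, T) = (T + k) - 6 = -6 + T + k)
Y(Q) = 25 - 5*Q (Y(Q) = -5*(-6 + 1 + Q) = -5*(-5 + Q) = 25 - 5*Q)
(1249620 + 1264907) + Y(-550) = (1249620 + 1264907) + (25 - 5*(-550)) = 2514527 + (25 + 2750) = 2514527 + 2775 = 2517302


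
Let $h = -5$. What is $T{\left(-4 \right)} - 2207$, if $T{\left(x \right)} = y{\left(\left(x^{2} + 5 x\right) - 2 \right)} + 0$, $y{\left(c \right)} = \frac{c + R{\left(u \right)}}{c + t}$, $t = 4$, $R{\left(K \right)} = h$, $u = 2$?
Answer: $- \frac{4403}{2} \approx -2201.5$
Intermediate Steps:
$R{\left(K \right)} = -5$
$y{\left(c \right)} = \frac{-5 + c}{4 + c}$ ($y{\left(c \right)} = \frac{c - 5}{c + 4} = \frac{-5 + c}{4 + c}$)
$T{\left(x \right)} = \frac{-7 + x^{2} + 5 x}{2 + x^{2} + 5 x}$ ($T{\left(x \right)} = \frac{-5 - \left(2 - x^{2} - 5 x\right)}{4 - \left(2 - x^{2} - 5 x\right)} + 0 = \frac{-5 + \left(-2 + x^{2} + 5 x\right)}{4 + \left(-2 + x^{2} + 5 x\right)} + 0 = \frac{-7 + x^{2} + 5 x}{2 + x^{2} + 5 x} + 0 = \frac{-7 + x^{2} + 5 x}{2 + x^{2} + 5 x}$)
$T{\left(-4 \right)} - 2207 = \frac{-7 + \left(-4\right)^{2} + 5 \left(-4\right)}{2 + \left(-4\right)^{2} + 5 \left(-4\right)} - 2207 = \frac{-7 + 16 - 20}{2 + 16 - 20} - 2207 = \frac{1}{-2} \left(-11\right) - 2207 = \left(- \frac{1}{2}\right) \left(-11\right) - 2207 = \frac{11}{2} - 2207 = - \frac{4403}{2}$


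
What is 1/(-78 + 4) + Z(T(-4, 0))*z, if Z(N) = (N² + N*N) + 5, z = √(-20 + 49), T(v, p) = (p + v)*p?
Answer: -1/74 + 5*√29 ≈ 26.912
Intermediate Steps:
T(v, p) = p*(p + v)
z = √29 ≈ 5.3852
Z(N) = 5 + 2*N² (Z(N) = (N² + N²) + 5 = 2*N² + 5 = 5 + 2*N²)
1/(-78 + 4) + Z(T(-4, 0))*z = 1/(-78 + 4) + (5 + 2*(0*(0 - 4))²)*√29 = 1/(-74) + (5 + 2*(0*(-4))²)*√29 = -1/74 + (5 + 2*0²)*√29 = -1/74 + (5 + 2*0)*√29 = -1/74 + (5 + 0)*√29 = -1/74 + 5*√29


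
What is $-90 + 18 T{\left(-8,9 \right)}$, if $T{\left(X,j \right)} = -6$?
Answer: $-198$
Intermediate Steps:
$-90 + 18 T{\left(-8,9 \right)} = -90 + 18 \left(-6\right) = -90 - 108 = -198$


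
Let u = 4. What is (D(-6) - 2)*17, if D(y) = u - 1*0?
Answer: 34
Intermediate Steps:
D(y) = 4 (D(y) = 4 - 1*0 = 4 + 0 = 4)
(D(-6) - 2)*17 = (4 - 2)*17 = 2*17 = 34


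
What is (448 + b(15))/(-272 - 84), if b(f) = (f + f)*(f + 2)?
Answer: -479/178 ≈ -2.6910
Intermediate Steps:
b(f) = 2*f*(2 + f) (b(f) = (2*f)*(2 + f) = 2*f*(2 + f))
(448 + b(15))/(-272 - 84) = (448 + 2*15*(2 + 15))/(-272 - 84) = (448 + 2*15*17)/(-356) = (448 + 510)*(-1/356) = 958*(-1/356) = -479/178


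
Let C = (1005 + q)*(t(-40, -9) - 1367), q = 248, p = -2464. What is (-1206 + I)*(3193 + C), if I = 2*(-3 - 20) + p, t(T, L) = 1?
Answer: 6348432980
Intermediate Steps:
C = -1711598 (C = (1005 + 248)*(1 - 1367) = 1253*(-1366) = -1711598)
I = -2510 (I = 2*(-3 - 20) - 2464 = 2*(-23) - 2464 = -46 - 2464 = -2510)
(-1206 + I)*(3193 + C) = (-1206 - 2510)*(3193 - 1711598) = -3716*(-1708405) = 6348432980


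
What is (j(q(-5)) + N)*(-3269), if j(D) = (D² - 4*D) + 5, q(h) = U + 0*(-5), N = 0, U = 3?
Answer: -6538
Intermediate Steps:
q(h) = 3 (q(h) = 3 + 0*(-5) = 3 + 0 = 3)
j(D) = 5 + D² - 4*D
(j(q(-5)) + N)*(-3269) = ((5 + 3² - 4*3) + 0)*(-3269) = ((5 + 9 - 12) + 0)*(-3269) = (2 + 0)*(-3269) = 2*(-3269) = -6538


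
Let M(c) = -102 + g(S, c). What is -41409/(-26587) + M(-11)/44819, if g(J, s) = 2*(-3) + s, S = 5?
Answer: 1852746118/1191602753 ≈ 1.5548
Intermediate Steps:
g(J, s) = -6 + s
M(c) = -108 + c (M(c) = -102 + (-6 + c) = -108 + c)
-41409/(-26587) + M(-11)/44819 = -41409/(-26587) + (-108 - 11)/44819 = -41409*(-1/26587) - 119*1/44819 = 41409/26587 - 119/44819 = 1852746118/1191602753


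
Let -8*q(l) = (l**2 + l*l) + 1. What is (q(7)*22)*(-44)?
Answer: 11979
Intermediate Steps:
q(l) = -1/8 - l**2/4 (q(l) = -((l**2 + l*l) + 1)/8 = -((l**2 + l**2) + 1)/8 = -(2*l**2 + 1)/8 = -(1 + 2*l**2)/8 = -1/8 - l**2/4)
(q(7)*22)*(-44) = ((-1/8 - 1/4*7**2)*22)*(-44) = ((-1/8 - 1/4*49)*22)*(-44) = ((-1/8 - 49/4)*22)*(-44) = -99/8*22*(-44) = -1089/4*(-44) = 11979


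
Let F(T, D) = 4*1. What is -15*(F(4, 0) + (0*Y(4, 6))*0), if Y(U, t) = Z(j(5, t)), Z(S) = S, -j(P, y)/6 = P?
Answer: -60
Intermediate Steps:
j(P, y) = -6*P
F(T, D) = 4
Y(U, t) = -30 (Y(U, t) = -6*5 = -30)
-15*(F(4, 0) + (0*Y(4, 6))*0) = -15*(4 + (0*(-30))*0) = -15*(4 + 0*0) = -15*(4 + 0) = -15*4 = -60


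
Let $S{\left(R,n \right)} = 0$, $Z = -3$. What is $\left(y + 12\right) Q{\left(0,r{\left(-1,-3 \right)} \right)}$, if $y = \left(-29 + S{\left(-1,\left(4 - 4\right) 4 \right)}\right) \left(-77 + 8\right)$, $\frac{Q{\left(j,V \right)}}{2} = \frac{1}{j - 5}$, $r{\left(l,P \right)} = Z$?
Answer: $- \frac{4026}{5} \approx -805.2$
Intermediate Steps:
$r{\left(l,P \right)} = -3$
$Q{\left(j,V \right)} = \frac{2}{-5 + j}$ ($Q{\left(j,V \right)} = \frac{2}{j - 5} = \frac{2}{-5 + j}$)
$y = 2001$ ($y = \left(-29 + 0\right) \left(-77 + 8\right) = \left(-29\right) \left(-69\right) = 2001$)
$\left(y + 12\right) Q{\left(0,r{\left(-1,-3 \right)} \right)} = \left(2001 + 12\right) \frac{2}{-5 + 0} = 2013 \frac{2}{-5} = 2013 \cdot 2 \left(- \frac{1}{5}\right) = 2013 \left(- \frac{2}{5}\right) = - \frac{4026}{5}$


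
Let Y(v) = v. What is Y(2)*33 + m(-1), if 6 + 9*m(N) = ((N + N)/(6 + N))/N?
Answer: 2942/45 ≈ 65.378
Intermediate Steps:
m(N) = -2/3 + 2/(9*(6 + N)) (m(N) = -2/3 + (((N + N)/(6 + N))/N)/9 = -2/3 + (((2*N)/(6 + N))/N)/9 = -2/3 + ((2*N/(6 + N))/N)/9 = -2/3 + (2/(6 + N))/9 = -2/3 + 2/(9*(6 + N)))
Y(2)*33 + m(-1) = 2*33 + 2*(-17 - 3*(-1))/(9*(6 - 1)) = 66 + (2/9)*(-17 + 3)/5 = 66 + (2/9)*(1/5)*(-14) = 66 - 28/45 = 2942/45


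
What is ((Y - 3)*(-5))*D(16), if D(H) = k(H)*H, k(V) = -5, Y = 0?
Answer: -1200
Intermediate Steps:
D(H) = -5*H
((Y - 3)*(-5))*D(16) = ((0 - 3)*(-5))*(-5*16) = -3*(-5)*(-80) = 15*(-80) = -1200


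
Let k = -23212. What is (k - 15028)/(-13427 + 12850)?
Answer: 38240/577 ≈ 66.274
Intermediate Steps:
(k - 15028)/(-13427 + 12850) = (-23212 - 15028)/(-13427 + 12850) = -38240/(-577) = -38240*(-1/577) = 38240/577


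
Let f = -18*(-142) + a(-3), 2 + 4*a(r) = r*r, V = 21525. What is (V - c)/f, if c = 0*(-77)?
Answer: 86100/10231 ≈ 8.4156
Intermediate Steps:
c = 0
a(r) = -½ + r²/4 (a(r) = -½ + (r*r)/4 = -½ + r²/4)
f = 10231/4 (f = -18*(-142) + (-½ + (¼)*(-3)²) = 2556 + (-½ + (¼)*9) = 2556 + (-½ + 9/4) = 2556 + 7/4 = 10231/4 ≈ 2557.8)
(V - c)/f = (21525 - 1*0)/(10231/4) = (21525 + 0)*(4/10231) = 21525*(4/10231) = 86100/10231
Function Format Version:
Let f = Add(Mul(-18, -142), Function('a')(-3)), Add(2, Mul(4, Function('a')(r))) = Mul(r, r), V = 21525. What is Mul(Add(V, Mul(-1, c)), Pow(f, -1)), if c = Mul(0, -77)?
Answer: Rational(86100, 10231) ≈ 8.4156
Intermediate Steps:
c = 0
Function('a')(r) = Add(Rational(-1, 2), Mul(Rational(1, 4), Pow(r, 2))) (Function('a')(r) = Add(Rational(-1, 2), Mul(Rational(1, 4), Mul(r, r))) = Add(Rational(-1, 2), Mul(Rational(1, 4), Pow(r, 2))))
f = Rational(10231, 4) (f = Add(Mul(-18, -142), Add(Rational(-1, 2), Mul(Rational(1, 4), Pow(-3, 2)))) = Add(2556, Add(Rational(-1, 2), Mul(Rational(1, 4), 9))) = Add(2556, Add(Rational(-1, 2), Rational(9, 4))) = Add(2556, Rational(7, 4)) = Rational(10231, 4) ≈ 2557.8)
Mul(Add(V, Mul(-1, c)), Pow(f, -1)) = Mul(Add(21525, Mul(-1, 0)), Pow(Rational(10231, 4), -1)) = Mul(Add(21525, 0), Rational(4, 10231)) = Mul(21525, Rational(4, 10231)) = Rational(86100, 10231)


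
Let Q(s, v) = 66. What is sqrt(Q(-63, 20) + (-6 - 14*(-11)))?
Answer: sqrt(214) ≈ 14.629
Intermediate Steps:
sqrt(Q(-63, 20) + (-6 - 14*(-11))) = sqrt(66 + (-6 - 14*(-11))) = sqrt(66 + (-6 + 154)) = sqrt(66 + 148) = sqrt(214)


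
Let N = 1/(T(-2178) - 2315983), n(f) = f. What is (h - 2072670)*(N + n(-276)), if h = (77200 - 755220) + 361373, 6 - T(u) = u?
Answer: 1525838205127425/2313799 ≈ 6.5945e+8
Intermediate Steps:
T(u) = 6 - u
h = -316647 (h = -678020 + 361373 = -316647)
N = -1/2313799 (N = 1/((6 - 1*(-2178)) - 2315983) = 1/((6 + 2178) - 2315983) = 1/(2184 - 2315983) = 1/(-2313799) = -1/2313799 ≈ -4.3219e-7)
(h - 2072670)*(N + n(-276)) = (-316647 - 2072670)*(-1/2313799 - 276) = -2389317*(-638608525/2313799) = 1525838205127425/2313799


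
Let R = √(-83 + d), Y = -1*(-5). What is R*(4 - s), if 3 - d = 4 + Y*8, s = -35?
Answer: 78*I*√31 ≈ 434.29*I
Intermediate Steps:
Y = 5
d = -41 (d = 3 - (4 + 5*8) = 3 - (4 + 40) = 3 - 1*44 = 3 - 44 = -41)
R = 2*I*√31 (R = √(-83 - 41) = √(-124) = 2*I*√31 ≈ 11.136*I)
R*(4 - s) = (2*I*√31)*(4 - 1*(-35)) = (2*I*√31)*(4 + 35) = (2*I*√31)*39 = 78*I*√31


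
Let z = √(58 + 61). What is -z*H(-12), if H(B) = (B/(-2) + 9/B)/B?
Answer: 7*√119/16 ≈ 4.7726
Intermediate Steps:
z = √119 ≈ 10.909
H(B) = (9/B - B/2)/B (H(B) = (B*(-½) + 9/B)/B = (-B/2 + 9/B)/B = (9/B - B/2)/B)
-z*H(-12) = -√119*(-½ + 9/(-12)²) = -√119*(-½ + 9*(1/144)) = -√119*(-½ + 1/16) = -√119*(-7)/16 = -(-7)*√119/16 = 7*√119/16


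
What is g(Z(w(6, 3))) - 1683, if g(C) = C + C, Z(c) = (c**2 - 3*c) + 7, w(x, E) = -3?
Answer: -1633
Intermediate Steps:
Z(c) = 7 + c**2 - 3*c
g(C) = 2*C
g(Z(w(6, 3))) - 1683 = 2*(7 + (-3)**2 - 3*(-3)) - 1683 = 2*(7 + 9 + 9) - 1683 = 2*25 - 1683 = 50 - 1683 = -1633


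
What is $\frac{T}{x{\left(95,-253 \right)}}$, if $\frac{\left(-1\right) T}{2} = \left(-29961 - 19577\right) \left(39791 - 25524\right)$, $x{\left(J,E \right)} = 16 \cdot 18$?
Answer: $\frac{353379323}{72} \approx 4.908 \cdot 10^{6}$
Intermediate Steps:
$x{\left(J,E \right)} = 288$
$T = 1413517292$ ($T = - 2 \left(-29961 - 19577\right) \left(39791 - 25524\right) = - 2 \left(\left(-49538\right) 14267\right) = \left(-2\right) \left(-706758646\right) = 1413517292$)
$\frac{T}{x{\left(95,-253 \right)}} = \frac{1413517292}{288} = 1413517292 \cdot \frac{1}{288} = \frac{353379323}{72}$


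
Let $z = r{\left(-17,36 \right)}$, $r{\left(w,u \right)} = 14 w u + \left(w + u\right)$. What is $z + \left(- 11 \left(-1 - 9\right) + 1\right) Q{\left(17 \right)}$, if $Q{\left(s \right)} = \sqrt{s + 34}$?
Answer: $-8549 + 111 \sqrt{51} \approx -7756.3$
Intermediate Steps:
$r{\left(w,u \right)} = u + w + 14 u w$ ($r{\left(w,u \right)} = 14 u w + \left(u + w\right) = u + w + 14 u w$)
$z = -8549$ ($z = 36 - 17 + 14 \cdot 36 \left(-17\right) = 36 - 17 - 8568 = -8549$)
$Q{\left(s \right)} = \sqrt{34 + s}$
$z + \left(- 11 \left(-1 - 9\right) + 1\right) Q{\left(17 \right)} = -8549 + \left(- 11 \left(-1 - 9\right) + 1\right) \sqrt{34 + 17} = -8549 + \left(- 11 \left(-1 - 9\right) + 1\right) \sqrt{51} = -8549 + \left(\left(-11\right) \left(-10\right) + 1\right) \sqrt{51} = -8549 + \left(110 + 1\right) \sqrt{51} = -8549 + 111 \sqrt{51}$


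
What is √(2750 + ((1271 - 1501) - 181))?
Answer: √2339 ≈ 48.363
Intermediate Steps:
√(2750 + ((1271 - 1501) - 181)) = √(2750 + (-230 - 181)) = √(2750 - 411) = √2339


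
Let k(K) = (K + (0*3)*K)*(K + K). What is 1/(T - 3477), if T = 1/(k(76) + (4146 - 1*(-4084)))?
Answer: -19782/68782013 ≈ -0.00028760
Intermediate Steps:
k(K) = 2*K**2 (k(K) = (K + 0*K)*(2*K) = (K + 0)*(2*K) = K*(2*K) = 2*K**2)
T = 1/19782 (T = 1/(2*76**2 + (4146 - 1*(-4084))) = 1/(2*5776 + (4146 + 4084)) = 1/(11552 + 8230) = 1/19782 ≈ 5.0551e-5)
1/(T - 3477) = 1/(1/19782 - 3477) = 1/(-68782013/19782) = -19782/68782013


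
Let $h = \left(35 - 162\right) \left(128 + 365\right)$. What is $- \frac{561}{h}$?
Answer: $\frac{33}{3683} \approx 0.0089601$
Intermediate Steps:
$h = -62611$ ($h = \left(-127\right) 493 = -62611$)
$- \frac{561}{h} = - \frac{561}{-62611} = \left(-561\right) \left(- \frac{1}{62611}\right) = \frac{33}{3683}$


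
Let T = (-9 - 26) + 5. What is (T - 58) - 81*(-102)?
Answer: 8174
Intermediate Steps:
T = -30 (T = -35 + 5 = -30)
(T - 58) - 81*(-102) = (-30 - 58) - 81*(-102) = -88 + 8262 = 8174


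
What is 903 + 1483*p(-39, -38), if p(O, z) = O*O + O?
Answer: 2198709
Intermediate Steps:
p(O, z) = O + O² (p(O, z) = O² + O = O + O²)
903 + 1483*p(-39, -38) = 903 + 1483*(-39*(1 - 39)) = 903 + 1483*(-39*(-38)) = 903 + 1483*1482 = 903 + 2197806 = 2198709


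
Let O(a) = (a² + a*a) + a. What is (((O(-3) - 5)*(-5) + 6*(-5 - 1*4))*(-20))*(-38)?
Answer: -79040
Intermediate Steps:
O(a) = a + 2*a² (O(a) = (a² + a²) + a = 2*a² + a = a + 2*a²)
(((O(-3) - 5)*(-5) + 6*(-5 - 1*4))*(-20))*(-38) = (((-3*(1 + 2*(-3)) - 5)*(-5) + 6*(-5 - 1*4))*(-20))*(-38) = (((-3*(1 - 6) - 5)*(-5) + 6*(-5 - 4))*(-20))*(-38) = (((-3*(-5) - 5)*(-5) + 6*(-9))*(-20))*(-38) = (((15 - 5)*(-5) - 54)*(-20))*(-38) = ((10*(-5) - 54)*(-20))*(-38) = ((-50 - 54)*(-20))*(-38) = -104*(-20)*(-38) = 2080*(-38) = -79040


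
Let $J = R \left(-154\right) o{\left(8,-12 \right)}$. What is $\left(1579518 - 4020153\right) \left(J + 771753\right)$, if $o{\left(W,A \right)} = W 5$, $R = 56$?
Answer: $-1041645933555$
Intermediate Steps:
$o{\left(W,A \right)} = 5 W$
$J = -344960$ ($J = 56 \left(-154\right) 5 \cdot 8 = \left(-8624\right) 40 = -344960$)
$\left(1579518 - 4020153\right) \left(J + 771753\right) = \left(1579518 - 4020153\right) \left(-344960 + 771753\right) = \left(-2440635\right) 426793 = -1041645933555$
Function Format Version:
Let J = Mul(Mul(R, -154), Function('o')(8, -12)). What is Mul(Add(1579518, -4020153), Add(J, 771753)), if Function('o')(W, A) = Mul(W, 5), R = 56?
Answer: -1041645933555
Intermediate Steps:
Function('o')(W, A) = Mul(5, W)
J = -344960 (J = Mul(Mul(56, -154), Mul(5, 8)) = Mul(-8624, 40) = -344960)
Mul(Add(1579518, -4020153), Add(J, 771753)) = Mul(Add(1579518, -4020153), Add(-344960, 771753)) = Mul(-2440635, 426793) = -1041645933555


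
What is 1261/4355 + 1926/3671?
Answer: 1001297/1229785 ≈ 0.81421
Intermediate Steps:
1261/4355 + 1926/3671 = 1261*(1/4355) + 1926*(1/3671) = 97/335 + 1926/3671 = 1001297/1229785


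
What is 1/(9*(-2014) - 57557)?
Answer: -1/75683 ≈ -1.3213e-5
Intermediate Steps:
1/(9*(-2014) - 57557) = 1/(-18126 - 57557) = 1/(-75683) = -1/75683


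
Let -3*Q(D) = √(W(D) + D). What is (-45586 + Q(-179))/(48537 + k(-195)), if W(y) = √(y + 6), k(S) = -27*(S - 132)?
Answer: -22793/28683 - √(-179 + I*√173)/172098 ≈ -0.79465 - 7.7793e-5*I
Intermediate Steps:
k(S) = 3564 - 27*S (k(S) = -27*(-132 + S) = 3564 - 27*S)
W(y) = √(6 + y)
Q(D) = -√(D + √(6 + D))/3 (Q(D) = -√(√(6 + D) + D)/3 = -√(D + √(6 + D))/3)
(-45586 + Q(-179))/(48537 + k(-195)) = (-45586 - √(-179 + √(6 - 179))/3)/(48537 + (3564 - 27*(-195))) = (-45586 - √(-179 + √(-173))/3)/(48537 + (3564 + 5265)) = (-45586 - √(-179 + I*√173)/3)/(48537 + 8829) = (-45586 - √(-179 + I*√173)/3)/57366 = (-45586 - √(-179 + I*√173)/3)*(1/57366) = -22793/28683 - √(-179 + I*√173)/172098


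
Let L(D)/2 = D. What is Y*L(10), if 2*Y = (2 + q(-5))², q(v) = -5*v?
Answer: 7290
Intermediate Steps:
L(D) = 2*D
Y = 729/2 (Y = (2 - 5*(-5))²/2 = (2 + 25)²/2 = (½)*27² = (½)*729 = 729/2 ≈ 364.50)
Y*L(10) = 729*(2*10)/2 = (729/2)*20 = 7290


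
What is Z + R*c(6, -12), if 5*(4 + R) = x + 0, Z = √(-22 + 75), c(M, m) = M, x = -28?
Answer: -288/5 + √53 ≈ -50.320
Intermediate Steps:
Z = √53 ≈ 7.2801
R = -48/5 (R = -4 + (-28 + 0)/5 = -4 + (⅕)*(-28) = -4 - 28/5 = -48/5 ≈ -9.6000)
Z + R*c(6, -12) = √53 - 48/5*6 = √53 - 288/5 = -288/5 + √53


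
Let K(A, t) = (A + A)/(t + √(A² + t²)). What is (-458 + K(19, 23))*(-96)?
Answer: 839808/19 - 192*√890/19 ≈ 43899.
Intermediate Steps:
K(A, t) = 2*A/(t + √(A² + t²)) (K(A, t) = (2*A)/(t + √(A² + t²)) = 2*A/(t + √(A² + t²)))
(-458 + K(19, 23))*(-96) = (-458 + 2*19/(23 + √(19² + 23²)))*(-96) = (-458 + 2*19/(23 + √(361 + 529)))*(-96) = (-458 + 2*19/(23 + √890))*(-96) = (-458 + 38/(23 + √890))*(-96) = 43968 - 3648/(23 + √890)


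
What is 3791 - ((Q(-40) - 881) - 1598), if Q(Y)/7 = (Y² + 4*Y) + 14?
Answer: -3908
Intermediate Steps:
Q(Y) = 98 + 7*Y² + 28*Y (Q(Y) = 7*((Y² + 4*Y) + 14) = 7*(14 + Y² + 4*Y) = 98 + 7*Y² + 28*Y)
3791 - ((Q(-40) - 881) - 1598) = 3791 - (((98 + 7*(-40)² + 28*(-40)) - 881) - 1598) = 3791 - (((98 + 7*1600 - 1120) - 881) - 1598) = 3791 - (((98 + 11200 - 1120) - 881) - 1598) = 3791 - ((10178 - 881) - 1598) = 3791 - (9297 - 1598) = 3791 - 1*7699 = 3791 - 7699 = -3908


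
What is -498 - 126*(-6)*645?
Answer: 487122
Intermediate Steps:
-498 - 126*(-6)*645 = -498 + 756*645 = -498 + 487620 = 487122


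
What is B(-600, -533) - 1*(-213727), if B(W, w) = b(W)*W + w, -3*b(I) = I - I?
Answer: 213194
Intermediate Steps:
b(I) = 0 (b(I) = -(I - I)/3 = -⅓*0 = 0)
B(W, w) = w (B(W, w) = 0*W + w = 0 + w = w)
B(-600, -533) - 1*(-213727) = -533 - 1*(-213727) = -533 + 213727 = 213194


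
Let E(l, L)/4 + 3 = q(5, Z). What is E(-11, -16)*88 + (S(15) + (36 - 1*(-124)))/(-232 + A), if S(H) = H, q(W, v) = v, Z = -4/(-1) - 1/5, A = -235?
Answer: 656661/2335 ≈ 281.23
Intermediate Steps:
Z = 19/5 (Z = -4*(-1) - 1*⅕ = 4 - ⅕ = 19/5 ≈ 3.8000)
E(l, L) = 16/5 (E(l, L) = -12 + 4*(19/5) = -12 + 76/5 = 16/5)
E(-11, -16)*88 + (S(15) + (36 - 1*(-124)))/(-232 + A) = (16/5)*88 + (15 + (36 - 1*(-124)))/(-232 - 235) = 1408/5 + (15 + (36 + 124))/(-467) = 1408/5 + (15 + 160)*(-1/467) = 1408/5 + 175*(-1/467) = 1408/5 - 175/467 = 656661/2335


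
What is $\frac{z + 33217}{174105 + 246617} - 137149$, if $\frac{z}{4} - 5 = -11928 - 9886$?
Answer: $- \frac{57701655597}{420722} \approx -1.3715 \cdot 10^{5}$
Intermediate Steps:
$z = -87236$ ($z = 20 + 4 \left(-11928 - 9886\right) = 20 + 4 \left(-21814\right) = 20 - 87256 = -87236$)
$\frac{z + 33217}{174105 + 246617} - 137149 = \frac{-87236 + 33217}{174105 + 246617} - 137149 = - \frac{54019}{420722} - 137149 = - \frac{57701655597}{420722}$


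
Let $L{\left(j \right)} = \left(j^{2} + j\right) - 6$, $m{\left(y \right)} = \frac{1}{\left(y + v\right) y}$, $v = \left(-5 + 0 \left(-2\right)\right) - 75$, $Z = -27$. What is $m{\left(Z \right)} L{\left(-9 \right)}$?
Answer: $\frac{22}{963} \approx 0.022845$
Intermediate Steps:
$v = -80$ ($v = \left(-5 + 0\right) - 75 = -5 - 75 = -80$)
$m{\left(y \right)} = \frac{1}{y \left(-80 + y\right)}$ ($m{\left(y \right)} = \frac{1}{\left(y - 80\right) y} = \frac{1}{\left(-80 + y\right) y} = \frac{1}{y \left(-80 + y\right)}$)
$L{\left(j \right)} = -6 + j + j^{2}$ ($L{\left(j \right)} = \left(j + j^{2}\right) - 6 = -6 + j + j^{2}$)
$m{\left(Z \right)} L{\left(-9 \right)} = \frac{1}{\left(-27\right) \left(-80 - 27\right)} \left(-6 - 9 + \left(-9\right)^{2}\right) = - \frac{1}{27 \left(-107\right)} \left(-6 - 9 + 81\right) = \left(- \frac{1}{27}\right) \left(- \frac{1}{107}\right) 66 = \frac{1}{2889} \cdot 66 = \frac{22}{963}$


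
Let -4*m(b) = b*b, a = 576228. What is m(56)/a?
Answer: -196/144057 ≈ -0.0013606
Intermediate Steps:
m(b) = -b**2/4 (m(b) = -b*b/4 = -b**2/4)
m(56)/a = -1/4*56**2/576228 = -1/4*3136*(1/576228) = -784*1/576228 = -196/144057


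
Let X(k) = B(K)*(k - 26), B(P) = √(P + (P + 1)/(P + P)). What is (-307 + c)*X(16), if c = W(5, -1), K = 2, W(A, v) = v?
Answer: 1540*√11 ≈ 5107.6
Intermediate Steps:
B(P) = √(P + (1 + P)/(2*P)) (B(P) = √(P + (1 + P)/((2*P))) = √(P + (1 + P)*(1/(2*P))) = √(P + (1 + P)/(2*P)))
c = -1
X(k) = √11*(-26 + k)/2 (X(k) = (√(2 + 2/2 + 4*2)/2)*(k - 26) = (√(2 + 2*(½) + 8)/2)*(-26 + k) = (√(2 + 1 + 8)/2)*(-26 + k) = (√11/2)*(-26 + k) = √11*(-26 + k)/2)
(-307 + c)*X(16) = (-307 - 1)*(√11*(-26 + 16)/2) = -154*√11*(-10) = -(-1540)*√11 = 1540*√11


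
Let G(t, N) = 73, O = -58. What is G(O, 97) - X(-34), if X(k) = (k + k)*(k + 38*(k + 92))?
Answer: 147633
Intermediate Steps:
X(k) = 2*k*(3496 + 39*k) (X(k) = (2*k)*(k + 38*(92 + k)) = (2*k)*(k + (3496 + 38*k)) = (2*k)*(3496 + 39*k) = 2*k*(3496 + 39*k))
G(O, 97) - X(-34) = 73 - 2*(-34)*(3496 + 39*(-34)) = 73 - 2*(-34)*(3496 - 1326) = 73 - 2*(-34)*2170 = 73 - 1*(-147560) = 73 + 147560 = 147633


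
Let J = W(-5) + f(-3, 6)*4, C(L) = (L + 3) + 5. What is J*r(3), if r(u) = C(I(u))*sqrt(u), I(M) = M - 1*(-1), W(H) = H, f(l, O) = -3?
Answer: -204*sqrt(3) ≈ -353.34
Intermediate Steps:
I(M) = 1 + M (I(M) = M + 1 = 1 + M)
C(L) = 8 + L (C(L) = (3 + L) + 5 = 8 + L)
J = -17 (J = -5 - 3*4 = -5 - 12 = -17)
r(u) = sqrt(u)*(9 + u) (r(u) = (8 + (1 + u))*sqrt(u) = (9 + u)*sqrt(u) = sqrt(u)*(9 + u))
J*r(3) = -17*sqrt(3)*(9 + 3) = -17*sqrt(3)*12 = -204*sqrt(3)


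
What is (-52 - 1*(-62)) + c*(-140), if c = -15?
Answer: 2110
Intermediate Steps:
(-52 - 1*(-62)) + c*(-140) = (-52 - 1*(-62)) - 15*(-140) = (-52 + 62) + 2100 = 10 + 2100 = 2110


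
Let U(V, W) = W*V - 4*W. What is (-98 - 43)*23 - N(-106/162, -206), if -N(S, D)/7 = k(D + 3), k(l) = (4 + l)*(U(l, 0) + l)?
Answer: 279536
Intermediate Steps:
U(V, W) = -4*W + V*W (U(V, W) = V*W - 4*W = -4*W + V*W)
k(l) = l*(4 + l) (k(l) = (4 + l)*(0*(-4 + l) + l) = (4 + l)*(0 + l) = (4 + l)*l = l*(4 + l))
N(S, D) = -7*(3 + D)*(7 + D) (N(S, D) = -7*(D + 3)*(4 + (D + 3)) = -7*(3 + D)*(4 + (3 + D)) = -7*(3 + D)*(7 + D))
(-98 - 43)*23 - N(-106/162, -206) = (-98 - 43)*23 - (-147 - 70*(-206) - 7*(-206)**2) = -141*23 - (-147 + 14420 - 7*42436) = -3243 - (-147 + 14420 - 297052) = -3243 - 1*(-282779) = -3243 + 282779 = 279536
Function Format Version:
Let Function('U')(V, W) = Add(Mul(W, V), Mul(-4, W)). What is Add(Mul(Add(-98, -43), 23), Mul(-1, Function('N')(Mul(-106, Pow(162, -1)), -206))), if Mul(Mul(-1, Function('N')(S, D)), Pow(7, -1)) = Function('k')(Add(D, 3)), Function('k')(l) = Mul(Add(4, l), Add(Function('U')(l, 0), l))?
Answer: 279536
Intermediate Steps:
Function('U')(V, W) = Add(Mul(-4, W), Mul(V, W)) (Function('U')(V, W) = Add(Mul(V, W), Mul(-4, W)) = Add(Mul(-4, W), Mul(V, W)))
Function('k')(l) = Mul(l, Add(4, l)) (Function('k')(l) = Mul(Add(4, l), Add(Mul(0, Add(-4, l)), l)) = Mul(Add(4, l), Add(0, l)) = Mul(Add(4, l), l) = Mul(l, Add(4, l)))
Function('N')(S, D) = Mul(-7, Add(3, D), Add(7, D)) (Function('N')(S, D) = Mul(-7, Mul(Add(D, 3), Add(4, Add(D, 3)))) = Mul(-7, Mul(Add(3, D), Add(4, Add(3, D)))) = Mul(-7, Mul(Add(3, D), Add(7, D))) = Mul(-7, Add(3, D), Add(7, D)))
Add(Mul(Add(-98, -43), 23), Mul(-1, Function('N')(Mul(-106, Pow(162, -1)), -206))) = Add(Mul(Add(-98, -43), 23), Mul(-1, Add(-147, Mul(-70, -206), Mul(-7, Pow(-206, 2))))) = Add(Mul(-141, 23), Mul(-1, Add(-147, 14420, Mul(-7, 42436)))) = Add(-3243, Mul(-1, Add(-147, 14420, -297052))) = Add(-3243, Mul(-1, -282779)) = Add(-3243, 282779) = 279536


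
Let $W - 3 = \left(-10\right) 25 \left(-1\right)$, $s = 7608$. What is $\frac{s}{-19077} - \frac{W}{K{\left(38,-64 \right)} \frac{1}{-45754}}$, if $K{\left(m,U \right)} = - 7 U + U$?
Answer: $\frac{36804648367}{1220928} \approx 30145.0$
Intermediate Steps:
$K{\left(m,U \right)} = - 6 U$
$W = 253$ ($W = 3 + \left(-10\right) 25 \left(-1\right) = 3 - -250 = 3 + 250 = 253$)
$\frac{s}{-19077} - \frac{W}{K{\left(38,-64 \right)} \frac{1}{-45754}} = \frac{7608}{-19077} - \frac{253}{\left(-6\right) \left(-64\right) \frac{1}{-45754}} = 7608 \left(- \frac{1}{19077}\right) - \frac{253}{384 \left(- \frac{1}{45754}\right)} = - \frac{2536}{6359} - \frac{253}{- \frac{192}{22877}} = - \frac{2536}{6359} - 253 \left(- \frac{22877}{192}\right) = - \frac{2536}{6359} - - \frac{5787881}{192} = - \frac{2536}{6359} + \frac{5787881}{192} = \frac{36804648367}{1220928}$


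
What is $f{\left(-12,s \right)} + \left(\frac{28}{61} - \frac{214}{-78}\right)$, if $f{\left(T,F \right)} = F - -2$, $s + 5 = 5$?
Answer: $\frac{12377}{2379} \approx 5.2026$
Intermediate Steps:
$s = 0$ ($s = -5 + 5 = 0$)
$f{\left(T,F \right)} = 2 + F$ ($f{\left(T,F \right)} = F + 2 = 2 + F$)
$f{\left(-12,s \right)} + \left(\frac{28}{61} - \frac{214}{-78}\right) = \left(2 + 0\right) + \left(\frac{28}{61} - \frac{214}{-78}\right) = 2 + \left(28 \cdot \frac{1}{61} - - \frac{107}{39}\right) = 2 + \left(\frac{28}{61} + \frac{107}{39}\right) = 2 + \frac{7619}{2379} = \frac{12377}{2379}$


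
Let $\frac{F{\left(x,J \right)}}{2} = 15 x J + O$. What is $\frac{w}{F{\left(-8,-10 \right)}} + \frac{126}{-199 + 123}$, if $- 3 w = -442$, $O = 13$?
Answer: $- \frac{220859}{138282} \approx -1.5972$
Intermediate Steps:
$F{\left(x,J \right)} = 26 + 30 J x$ ($F{\left(x,J \right)} = 2 \left(15 x J + 13\right) = 2 \left(15 J x + 13\right) = 2 \left(13 + 15 J x\right) = 26 + 30 J x$)
$w = \frac{442}{3}$ ($w = \left(- \frac{1}{3}\right) \left(-442\right) = \frac{442}{3} \approx 147.33$)
$\frac{w}{F{\left(-8,-10 \right)}} + \frac{126}{-199 + 123} = \frac{442}{3 \left(26 + 30 \left(-10\right) \left(-8\right)\right)} + \frac{126}{-199 + 123} = \frac{442}{3 \left(26 + 2400\right)} + \frac{126}{-76} = \frac{442}{3 \cdot 2426} + 126 \left(- \frac{1}{76}\right) = \frac{442}{3} \cdot \frac{1}{2426} - \frac{63}{38} = \frac{221}{3639} - \frac{63}{38} = - \frac{220859}{138282}$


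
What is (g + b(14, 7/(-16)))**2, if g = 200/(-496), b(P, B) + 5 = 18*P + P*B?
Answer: 3556571769/61504 ≈ 57827.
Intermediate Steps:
b(P, B) = -5 + 18*P + B*P (b(P, B) = -5 + (18*P + P*B) = -5 + (18*P + B*P) = -5 + 18*P + B*P)
g = -25/62 (g = 200*(-1/496) = -25/62 ≈ -0.40323)
(g + b(14, 7/(-16)))**2 = (-25/62 + (-5 + 18*14 + (7/(-16))*14))**2 = (-25/62 + (-5 + 252 + (7*(-1/16))*14))**2 = (-25/62 + (-5 + 252 - 7/16*14))**2 = (-25/62 + (-5 + 252 - 49/8))**2 = (-25/62 + 1927/8)**2 = (59637/248)**2 = 3556571769/61504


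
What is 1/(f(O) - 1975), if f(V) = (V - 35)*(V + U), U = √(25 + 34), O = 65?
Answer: 1/2099 + 6*√59/10495 ≈ 0.0048677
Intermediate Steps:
U = √59 ≈ 7.6811
f(V) = (-35 + V)*(V + √59) (f(V) = (V - 35)*(V + √59) = (-35 + V)*(V + √59))
1/(f(O) - 1975) = 1/((65² - 35*65 - 35*√59 + 65*√59) - 1975) = 1/((4225 - 2275 - 35*√59 + 65*√59) - 1975) = 1/((1950 + 30*√59) - 1975) = 1/(-25 + 30*√59)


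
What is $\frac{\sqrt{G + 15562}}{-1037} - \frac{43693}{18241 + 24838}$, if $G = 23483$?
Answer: $- \frac{43693}{43079} - \frac{\sqrt{39045}}{1037} \approx -1.2048$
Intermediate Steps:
$\frac{\sqrt{G + 15562}}{-1037} - \frac{43693}{18241 + 24838} = \frac{\sqrt{23483 + 15562}}{-1037} - \frac{43693}{18241 + 24838} = \sqrt{39045} \left(- \frac{1}{1037}\right) - \frac{43693}{43079} = - \frac{\sqrt{39045}}{1037} - \frac{43693}{43079} = - \frac{43693}{43079} - \frac{\sqrt{39045}}{1037}$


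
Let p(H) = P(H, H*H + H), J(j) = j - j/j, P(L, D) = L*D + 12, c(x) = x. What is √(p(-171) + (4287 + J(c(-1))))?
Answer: I*√4966673 ≈ 2228.6*I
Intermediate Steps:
P(L, D) = 12 + D*L (P(L, D) = D*L + 12 = 12 + D*L)
J(j) = -1 + j (J(j) = j - 1*1 = j - 1 = -1 + j)
p(H) = 12 + H*(H + H²) (p(H) = 12 + (H*H + H)*H = 12 + (H² + H)*H = 12 + (H + H²)*H = 12 + H*(H + H²))
√(p(-171) + (4287 + J(c(-1)))) = √((12 + (-171)²*(1 - 171)) + (4287 + (-1 - 1))) = √((12 + 29241*(-170)) + (4287 - 2)) = √((12 - 4970970) + 4285) = √(-4970958 + 4285) = √(-4966673) = I*√4966673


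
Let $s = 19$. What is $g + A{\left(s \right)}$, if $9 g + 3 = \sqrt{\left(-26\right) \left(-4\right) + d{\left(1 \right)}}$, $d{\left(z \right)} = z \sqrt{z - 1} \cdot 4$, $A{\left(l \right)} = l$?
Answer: $\frac{56}{3} + \frac{2 \sqrt{26}}{9} \approx 19.8$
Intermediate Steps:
$d{\left(z \right)} = 4 z \sqrt{-1 + z}$ ($d{\left(z \right)} = z \sqrt{-1 + z} 4 = 4 z \sqrt{-1 + z}$)
$g = - \frac{1}{3} + \frac{2 \sqrt{26}}{9}$ ($g = - \frac{1}{3} + \frac{\sqrt{\left(-26\right) \left(-4\right) + 4 \cdot 1 \sqrt{-1 + 1}}}{9} = - \frac{1}{3} + \frac{\sqrt{104 + 4 \cdot 1 \sqrt{0}}}{9} = - \frac{1}{3} + \frac{\sqrt{104 + 4 \cdot 1 \cdot 0}}{9} = - \frac{1}{3} + \frac{\sqrt{104 + 0}}{9} = - \frac{1}{3} + \frac{\sqrt{104}}{9} = - \frac{1}{3} + \frac{2 \sqrt{26}}{9} \approx 0.79978$)
$g + A{\left(s \right)} = \left(- \frac{1}{3} + \frac{2 \sqrt{26}}{9}\right) + 19 = \frac{56}{3} + \frac{2 \sqrt{26}}{9}$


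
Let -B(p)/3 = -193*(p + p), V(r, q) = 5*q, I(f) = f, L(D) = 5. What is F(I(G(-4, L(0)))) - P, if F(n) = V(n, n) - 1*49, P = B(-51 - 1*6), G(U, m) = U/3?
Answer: 197851/3 ≈ 65950.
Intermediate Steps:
G(U, m) = U/3 (G(U, m) = U*(1/3) = U/3)
B(p) = 1158*p (B(p) = -(-579)*(p + p) = -(-579)*2*p = -(-1158)*p = 1158*p)
P = -66006 (P = 1158*(-51 - 1*6) = 1158*(-51 - 6) = 1158*(-57) = -66006)
F(n) = -49 + 5*n (F(n) = 5*n - 1*49 = 5*n - 49 = -49 + 5*n)
F(I(G(-4, L(0)))) - P = (-49 + 5*((1/3)*(-4))) - 1*(-66006) = (-49 + 5*(-4/3)) + 66006 = (-49 - 20/3) + 66006 = -167/3 + 66006 = 197851/3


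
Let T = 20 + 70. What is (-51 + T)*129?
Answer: 5031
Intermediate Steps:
T = 90
(-51 + T)*129 = (-51 + 90)*129 = 39*129 = 5031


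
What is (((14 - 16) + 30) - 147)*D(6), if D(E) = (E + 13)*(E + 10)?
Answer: -36176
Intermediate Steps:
D(E) = (10 + E)*(13 + E) (D(E) = (13 + E)*(10 + E) = (10 + E)*(13 + E))
(((14 - 16) + 30) - 147)*D(6) = (((14 - 16) + 30) - 147)*(130 + 6**2 + 23*6) = ((-2 + 30) - 147)*(130 + 36 + 138) = (28 - 147)*304 = -119*304 = -36176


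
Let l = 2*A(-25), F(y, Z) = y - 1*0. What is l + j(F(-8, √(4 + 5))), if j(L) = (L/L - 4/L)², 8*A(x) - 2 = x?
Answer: -7/2 ≈ -3.5000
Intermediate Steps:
A(x) = ¼ + x/8
F(y, Z) = y (F(y, Z) = y + 0 = y)
j(L) = (1 - 4/L)²
l = -23/4 (l = 2*(¼ + (⅛)*(-25)) = 2*(¼ - 25/8) = 2*(-23/8) = -23/4 ≈ -5.7500)
l + j(F(-8, √(4 + 5))) = -23/4 + (-4 - 8)²/(-8)² = -23/4 + (1/64)*(-12)² = -23/4 + (1/64)*144 = -23/4 + 9/4 = -7/2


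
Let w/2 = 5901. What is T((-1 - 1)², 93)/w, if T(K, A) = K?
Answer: 2/5901 ≈ 0.00033893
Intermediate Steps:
w = 11802 (w = 2*5901 = 11802)
T((-1 - 1)², 93)/w = (-1 - 1)²/11802 = (-2)²*(1/11802) = 4*(1/11802) = 2/5901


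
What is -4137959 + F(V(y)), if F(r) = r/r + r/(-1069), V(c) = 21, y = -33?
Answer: -4423477123/1069 ≈ -4.1380e+6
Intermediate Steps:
F(r) = 1 - r/1069 (F(r) = 1 + r*(-1/1069) = 1 - r/1069)
-4137959 + F(V(y)) = -4137959 + (1 - 1/1069*21) = -4137959 + (1 - 21/1069) = -4137959 + 1048/1069 = -4423477123/1069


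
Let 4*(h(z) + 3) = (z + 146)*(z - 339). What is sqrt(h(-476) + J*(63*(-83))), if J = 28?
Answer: 9*I*sqrt(3910)/2 ≈ 281.38*I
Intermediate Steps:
h(z) = -3 + (-339 + z)*(146 + z)/4 (h(z) = -3 + ((z + 146)*(z - 339))/4 = -3 + ((146 + z)*(-339 + z))/4 = -3 + ((-339 + z)*(146 + z))/4 = -3 + (-339 + z)*(146 + z)/4)
sqrt(h(-476) + J*(63*(-83))) = sqrt((-24753/2 - 193/4*(-476) + (1/4)*(-476)**2) + 28*(63*(-83))) = sqrt((-24753/2 + 22967 + (1/4)*226576) + 28*(-5229)) = sqrt((-24753/2 + 22967 + 56644) - 146412) = sqrt(134469/2 - 146412) = sqrt(-158355/2) = 9*I*sqrt(3910)/2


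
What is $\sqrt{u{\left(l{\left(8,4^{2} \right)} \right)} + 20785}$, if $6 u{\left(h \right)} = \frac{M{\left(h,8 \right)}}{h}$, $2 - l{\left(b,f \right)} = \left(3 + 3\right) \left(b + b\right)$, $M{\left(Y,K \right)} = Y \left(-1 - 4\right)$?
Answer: $\frac{7 \sqrt{15270}}{6} \approx 144.17$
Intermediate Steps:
$M{\left(Y,K \right)} = - 5 Y$ ($M{\left(Y,K \right)} = Y \left(-5\right) = - 5 Y$)
$l{\left(b,f \right)} = 2 - 12 b$ ($l{\left(b,f \right)} = 2 - \left(3 + 3\right) \left(b + b\right) = 2 - 6 \cdot 2 b = 2 - 12 b$)
$u{\left(h \right)} = - \frac{5}{6}$ ($u{\left(h \right)} = \frac{- 5 h \frac{1}{h}}{6} = \frac{1}{6} \left(-5\right) = - \frac{5}{6}$)
$\sqrt{u{\left(l{\left(8,4^{2} \right)} \right)} + 20785} = \sqrt{- \frac{5}{6} + 20785} = \sqrt{\frac{124705}{6}} = \frac{7 \sqrt{15270}}{6}$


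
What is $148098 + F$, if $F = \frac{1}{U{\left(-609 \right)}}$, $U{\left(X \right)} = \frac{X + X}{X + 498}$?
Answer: $\frac{60127825}{406} \approx 1.481 \cdot 10^{5}$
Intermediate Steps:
$U{\left(X \right)} = \frac{2 X}{498 + X}$
$F = \frac{37}{406}$ ($F = \frac{1}{2 \left(-609\right) \frac{1}{498 - 609}} = \frac{1}{2 \left(-609\right) \frac{1}{-111}} = \frac{1}{2 \left(-609\right) \left(- \frac{1}{111}\right)} = \frac{1}{\frac{406}{37}} = \frac{37}{406} \approx 0.091133$)
$148098 + F = 148098 + \frac{37}{406} = \frac{60127825}{406}$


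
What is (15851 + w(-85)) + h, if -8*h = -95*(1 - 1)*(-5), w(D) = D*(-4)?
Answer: 16191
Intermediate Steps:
w(D) = -4*D
h = 0 (h = -(-95)*(1 - 1)*(-5)/8 = -(-95)*0*(-5)/8 = -(-95)*0/8 = -⅛*0 = 0)
(15851 + w(-85)) + h = (15851 - 4*(-85)) + 0 = (15851 + 340) + 0 = 16191 + 0 = 16191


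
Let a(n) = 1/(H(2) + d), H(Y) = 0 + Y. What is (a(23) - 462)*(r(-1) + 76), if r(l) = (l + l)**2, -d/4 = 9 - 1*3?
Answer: -406600/11 ≈ -36964.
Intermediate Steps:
d = -24 (d = -4*(9 - 1*3) = -4*(9 - 3) = -4*6 = -24)
H(Y) = Y
r(l) = 4*l**2 (r(l) = (2*l)**2 = 4*l**2)
a(n) = -1/22 (a(n) = 1/(2 - 24) = 1/(-22) = -1/22)
(a(23) - 462)*(r(-1) + 76) = (-1/22 - 462)*(4*(-1)**2 + 76) = -10165*(4*1 + 76)/22 = -10165*(4 + 76)/22 = -10165/22*80 = -406600/11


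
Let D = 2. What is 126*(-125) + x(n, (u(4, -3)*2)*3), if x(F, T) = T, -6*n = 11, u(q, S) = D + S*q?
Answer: -15810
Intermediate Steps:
u(q, S) = 2 + S*q
n = -11/6 (n = -⅙*11 = -11/6 ≈ -1.8333)
126*(-125) + x(n, (u(4, -3)*2)*3) = 126*(-125) + ((2 - 3*4)*2)*3 = -15750 + ((2 - 12)*2)*3 = -15750 - 10*2*3 = -15750 - 20*3 = -15750 - 60 = -15810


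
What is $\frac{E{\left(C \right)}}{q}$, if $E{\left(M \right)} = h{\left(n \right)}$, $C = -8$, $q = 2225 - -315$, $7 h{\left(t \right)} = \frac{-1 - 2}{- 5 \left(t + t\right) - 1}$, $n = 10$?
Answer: $\frac{3}{1795780} \approx 1.6706 \cdot 10^{-6}$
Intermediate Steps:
$h{\left(t \right)} = - \frac{3}{7 \left(-1 - 10 t\right)}$ ($h{\left(t \right)} = \frac{\left(-1 - 2\right) \frac{1}{- 5 \left(t + t\right) - 1}}{7} = \frac{\left(-3\right) \frac{1}{- 5 \cdot 2 t - 1}}{7} = \frac{\left(-3\right) \frac{1}{- 10 t - 1}}{7} = \frac{\left(-3\right) \frac{1}{-1 - 10 t}}{7} = - \frac{3}{7 \left(-1 - 10 t\right)}$)
$q = 2540$ ($q = 2225 + 315 = 2540$)
$E{\left(M \right)} = \frac{3}{707}$ ($E{\left(M \right)} = \frac{3}{7 \left(1 + 10 \cdot 10\right)} = \frac{3}{7 \left(1 + 100\right)} = \frac{3}{7 \cdot 101} = \frac{3}{7} \cdot \frac{1}{101} = \frac{3}{707}$)
$\frac{E{\left(C \right)}}{q} = \frac{3}{707 \cdot 2540} = \frac{3}{707} \cdot \frac{1}{2540} = \frac{3}{1795780}$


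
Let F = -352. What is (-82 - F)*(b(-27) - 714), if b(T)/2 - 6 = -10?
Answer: -194940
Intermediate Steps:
b(T) = -8 (b(T) = 12 + 2*(-10) = 12 - 20 = -8)
(-82 - F)*(b(-27) - 714) = (-82 - 1*(-352))*(-8 - 714) = (-82 + 352)*(-722) = 270*(-722) = -194940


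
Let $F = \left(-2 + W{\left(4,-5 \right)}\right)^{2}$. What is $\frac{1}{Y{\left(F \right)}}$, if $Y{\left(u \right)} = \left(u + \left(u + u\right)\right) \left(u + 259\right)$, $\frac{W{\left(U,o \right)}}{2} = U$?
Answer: $\frac{1}{31860} \approx 3.1387 \cdot 10^{-5}$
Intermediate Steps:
$W{\left(U,o \right)} = 2 U$
$F = 36$ ($F = \left(-2 + 2 \cdot 4\right)^{2} = \left(-2 + 8\right)^{2} = 6^{2} = 36$)
$Y{\left(u \right)} = 3 u \left(259 + u\right)$ ($Y{\left(u \right)} = \left(u + 2 u\right) \left(259 + u\right) = 3 u \left(259 + u\right)$)
$\frac{1}{Y{\left(F \right)}} = \frac{1}{3 \cdot 36 \left(259 + 36\right)} = \frac{1}{3 \cdot 36 \cdot 295} = \frac{1}{31860}$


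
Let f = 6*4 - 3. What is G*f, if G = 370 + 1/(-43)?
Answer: 334089/43 ≈ 7769.5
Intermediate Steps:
f = 21 (f = 24 - 3 = 21)
G = 15909/43 (G = 370 - 1/43 = 15909/43 ≈ 369.98)
G*f = (15909/43)*21 = 334089/43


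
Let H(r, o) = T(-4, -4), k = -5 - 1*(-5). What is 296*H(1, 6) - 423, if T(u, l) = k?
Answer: -423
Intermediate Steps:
k = 0 (k = -5 + 5 = 0)
T(u, l) = 0
H(r, o) = 0
296*H(1, 6) - 423 = 296*0 - 423 = 0 - 423 = -423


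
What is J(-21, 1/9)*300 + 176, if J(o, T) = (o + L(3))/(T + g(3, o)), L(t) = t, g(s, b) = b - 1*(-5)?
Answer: 73768/143 ≈ 515.86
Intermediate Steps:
g(s, b) = 5 + b (g(s, b) = b + 5 = 5 + b)
J(o, T) = (3 + o)/(5 + T + o) (J(o, T) = (o + 3)/(T + (5 + o)) = (3 + o)/(5 + T + o))
J(-21, 1/9)*300 + 176 = ((3 - 21)/(5 + 1/9 - 21))*300 + 176 = (-18/(5 + ⅑ - 21))*300 + 176 = (-18/(-143/9))*300 + 176 = -9/143*(-18)*300 + 176 = (162/143)*300 + 176 = 48600/143 + 176 = 73768/143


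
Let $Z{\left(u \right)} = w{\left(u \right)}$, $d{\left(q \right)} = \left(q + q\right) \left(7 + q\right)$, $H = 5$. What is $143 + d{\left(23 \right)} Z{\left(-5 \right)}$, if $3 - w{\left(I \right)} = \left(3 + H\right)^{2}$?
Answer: $-84037$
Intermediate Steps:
$w{\left(I \right)} = -61$ ($w{\left(I \right)} = 3 - \left(3 + 5\right)^{2} = 3 - 8^{2} = 3 - 64 = -61$)
$d{\left(q \right)} = 2 q \left(7 + q\right)$
$Z{\left(u \right)} = -61$
$143 + d{\left(23 \right)} Z{\left(-5 \right)} = 143 + 2 \cdot 23 \left(7 + 23\right) \left(-61\right) = 143 + 2 \cdot 23 \cdot 30 \left(-61\right) = 143 + 1380 \left(-61\right) = 143 - 84180 = -84037$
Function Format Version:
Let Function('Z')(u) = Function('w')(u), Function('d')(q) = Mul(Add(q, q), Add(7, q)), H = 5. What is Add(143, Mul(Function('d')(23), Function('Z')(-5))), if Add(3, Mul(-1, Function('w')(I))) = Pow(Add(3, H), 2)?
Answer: -84037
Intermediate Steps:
Function('w')(I) = -61 (Function('w')(I) = Add(3, Mul(-1, Pow(Add(3, 5), 2))) = Add(3, Mul(-1, Pow(8, 2))) = Add(3, Mul(-1, 64)) = Add(3, -64) = -61)
Function('d')(q) = Mul(2, q, Add(7, q)) (Function('d')(q) = Mul(Mul(2, q), Add(7, q)) = Mul(2, q, Add(7, q)))
Function('Z')(u) = -61
Add(143, Mul(Function('d')(23), Function('Z')(-5))) = Add(143, Mul(Mul(2, 23, Add(7, 23)), -61)) = Add(143, Mul(Mul(2, 23, 30), -61)) = Add(143, Mul(1380, -61)) = Add(143, -84180) = -84037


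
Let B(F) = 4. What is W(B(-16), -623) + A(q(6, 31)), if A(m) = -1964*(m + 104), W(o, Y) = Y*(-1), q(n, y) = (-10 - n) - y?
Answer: -111325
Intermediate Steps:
q(n, y) = -10 - n - y
W(o, Y) = -Y
A(m) = -204256 - 1964*m (A(m) = -1964*(104 + m) = -204256 - 1964*m)
W(B(-16), -623) + A(q(6, 31)) = -1*(-623) + (-204256 - 1964*(-10 - 1*6 - 1*31)) = 623 + (-204256 - 1964*(-10 - 6 - 31)) = 623 + (-204256 - 1964*(-47)) = 623 + (-204256 + 92308) = 623 - 111948 = -111325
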